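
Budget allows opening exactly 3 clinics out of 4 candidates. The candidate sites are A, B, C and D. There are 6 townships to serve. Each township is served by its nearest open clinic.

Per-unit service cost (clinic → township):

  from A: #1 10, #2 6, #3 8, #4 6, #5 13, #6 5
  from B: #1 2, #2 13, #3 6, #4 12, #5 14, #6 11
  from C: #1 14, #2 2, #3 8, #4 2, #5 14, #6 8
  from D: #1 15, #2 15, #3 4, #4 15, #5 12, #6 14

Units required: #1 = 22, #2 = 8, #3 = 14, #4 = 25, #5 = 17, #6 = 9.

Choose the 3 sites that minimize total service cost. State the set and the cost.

Choose B, C and D; total service cost 442.

With exactly 3 open, each township uses its cheapest among the chosen.
{B, C, D}: #1→B 2·22=44, #2→C 2·8=16, #3→D 4·14=56, #4→C 2·25=50, #5→D 12·17=204, #6→C 8·9=72. Service cost 442.
{A, B, C}: service cost 460
{A, B, D}: service cost 547
Among all 4 size-3 choices, {B, C, D} is lowest.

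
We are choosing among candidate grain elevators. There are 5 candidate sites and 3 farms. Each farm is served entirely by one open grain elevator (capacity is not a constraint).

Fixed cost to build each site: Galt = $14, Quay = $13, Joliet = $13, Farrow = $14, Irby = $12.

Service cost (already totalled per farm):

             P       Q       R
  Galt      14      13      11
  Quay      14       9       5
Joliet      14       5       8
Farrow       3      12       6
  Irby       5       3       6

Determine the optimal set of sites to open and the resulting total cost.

Open Irby only; minimum total cost 26.

For any fixed open set, each farm goes to its cheapest open site; total = fixed + service.
{Irby}: P→Irby 5, Q→Irby 3, R→Irby 6. Service 14; fixed 12; total 26.
{Farrow}: service 21 + fixed 14 = 35
{Quay, Irby}: P→Irby 5, Q→Irby 3, R→Quay 5. Service 13; fixed 25; total 38.
{Galt, Quay, Joliet, Farrow, Irby}: P→Farrow 3, Q→Irby 3, R→Quay 5. Service 11; fixed 66; total 77.
No other subset beats 26.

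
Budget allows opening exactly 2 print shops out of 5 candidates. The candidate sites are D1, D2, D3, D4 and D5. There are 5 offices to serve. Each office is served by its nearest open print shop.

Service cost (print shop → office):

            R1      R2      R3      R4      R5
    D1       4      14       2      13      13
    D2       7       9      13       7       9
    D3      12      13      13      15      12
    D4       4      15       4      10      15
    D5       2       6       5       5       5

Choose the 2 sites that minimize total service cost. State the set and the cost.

Choose D1 and D5; total service cost 20.

With exactly 2 open, each office uses its cheapest among the chosen.
{D1, D5}: R1→D5 2, R2→D5 6, R3→D1 2, R4→D5 5, R5→D5 5. Service cost 20.
{D4, D5}: service cost 22
{D2, D5}: service cost 23
Among all 10 size-2 choices, {D1, D5} is lowest.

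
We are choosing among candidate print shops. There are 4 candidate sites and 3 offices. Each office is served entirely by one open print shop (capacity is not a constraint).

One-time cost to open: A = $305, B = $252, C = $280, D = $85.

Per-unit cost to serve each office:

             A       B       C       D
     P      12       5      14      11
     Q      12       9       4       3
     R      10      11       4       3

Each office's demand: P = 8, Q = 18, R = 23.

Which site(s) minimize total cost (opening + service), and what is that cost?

Open D only; minimum total cost 296.

For any fixed open set, each office goes to its cheapest open site; total = fixed + service.
{D}: P→D 11·8=88, Q→D 3·18=54, R→D 3·23=69. Service 211; fixed 85; total 296.
{B, D}: P→B 5·8=40, Q→D 3·18=54, R→D 3·23=69. Service 163; fixed 337; total 500.
{C}: service 276 + fixed 280 = 556
{A, B, C, D}: service 163 + fixed 922 = 1085
(All 15 nonempty subsets were checked; D only is lowest.)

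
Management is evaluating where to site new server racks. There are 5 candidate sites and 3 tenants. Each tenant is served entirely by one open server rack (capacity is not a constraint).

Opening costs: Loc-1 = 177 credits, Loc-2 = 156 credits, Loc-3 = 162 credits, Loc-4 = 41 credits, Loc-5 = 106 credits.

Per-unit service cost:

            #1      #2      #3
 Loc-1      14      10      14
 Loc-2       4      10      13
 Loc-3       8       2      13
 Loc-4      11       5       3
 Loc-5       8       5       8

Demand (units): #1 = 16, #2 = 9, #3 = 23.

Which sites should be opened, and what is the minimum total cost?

For any fixed open set, each tenant goes to its cheapest open site; total = fixed + service.
{Loc-4}: #1→Loc-4 11·16=176, #2→Loc-4 5·9=45, #3→Loc-4 3·23=69. Service 290; fixed 41; total 331.
{Loc-2, Loc-4}: service 178 + fixed 197 = 375
{Loc-4, Loc-5}: #1→Loc-5 8·16=128, #2→Loc-4 5·9=45, #3→Loc-4 3·23=69. Service 242; fixed 147; total 389.
{Loc-1, Loc-2, Loc-3, Loc-4, Loc-5}: #1→Loc-2 4·16=64, #2→Loc-3 2·9=18, #3→Loc-4 3·23=69. Service 151; fixed 642; total 793.
No other subset beats 331.

Open Loc-4 only; minimum total cost 331.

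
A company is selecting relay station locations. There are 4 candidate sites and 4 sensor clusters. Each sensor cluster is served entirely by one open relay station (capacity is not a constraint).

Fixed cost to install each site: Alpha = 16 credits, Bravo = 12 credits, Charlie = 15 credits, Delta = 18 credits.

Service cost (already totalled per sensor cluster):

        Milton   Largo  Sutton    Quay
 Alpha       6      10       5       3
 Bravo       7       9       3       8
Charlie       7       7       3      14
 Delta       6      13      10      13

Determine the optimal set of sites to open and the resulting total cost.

Open Bravo only; minimum total cost 39.

For any fixed open set, each sensor cluster goes to its cheapest open site; total = fixed + service.
{Bravo}: Milton→Bravo 7, Largo→Bravo 9, Sutton→Bravo 3, Quay→Bravo 8. Service 27; fixed 12; total 39.
{Alpha}: service 24 + fixed 16 = 40
{Charlie}: Milton→Charlie 7, Largo→Charlie 7, Sutton→Charlie 3, Quay→Charlie 14. Service 31; fixed 15; total 46.
{Alpha, Bravo, Charlie, Delta}: Milton→Alpha 6, Largo→Charlie 7, Sutton→Bravo 3, Quay→Alpha 3. Service 19; fixed 61; total 80.
No other subset beats 39.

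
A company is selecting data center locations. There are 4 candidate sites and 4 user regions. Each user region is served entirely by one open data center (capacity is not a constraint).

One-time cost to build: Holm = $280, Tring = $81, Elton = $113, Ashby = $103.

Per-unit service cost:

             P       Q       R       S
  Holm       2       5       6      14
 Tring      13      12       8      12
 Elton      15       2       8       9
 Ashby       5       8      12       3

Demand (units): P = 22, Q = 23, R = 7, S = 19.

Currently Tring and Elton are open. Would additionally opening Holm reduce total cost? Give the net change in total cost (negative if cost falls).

No — net change +24 (cost rises by 24).

Current service cost with {Tring, Elton}: 559.
Adding Holm: each user region re-picks its cheapest; new service cost 303, saving 256.
Extra fixed cost: 280. Net change = 280 − 256 = 24.
(Totals: 753 → 777.)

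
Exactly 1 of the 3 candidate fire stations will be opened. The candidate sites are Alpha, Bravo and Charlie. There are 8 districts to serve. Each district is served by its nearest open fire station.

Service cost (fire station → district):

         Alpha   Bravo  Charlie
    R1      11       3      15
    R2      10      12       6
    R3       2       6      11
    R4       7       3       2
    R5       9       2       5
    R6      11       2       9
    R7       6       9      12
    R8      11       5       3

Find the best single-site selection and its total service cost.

Choose Bravo only; total service cost 42.

With exactly 1 open, each district uses its cheapest among the chosen.
{Bravo}: R1→Bravo 3, R2→Bravo 12, R3→Bravo 6, R4→Bravo 3, R5→Bravo 2, R6→Bravo 2, R7→Bravo 9, R8→Bravo 5. Service cost 42.
{Charlie}: service cost 63
{Alpha}: service cost 67
Among all 3 size-1 choices, {Bravo} is lowest.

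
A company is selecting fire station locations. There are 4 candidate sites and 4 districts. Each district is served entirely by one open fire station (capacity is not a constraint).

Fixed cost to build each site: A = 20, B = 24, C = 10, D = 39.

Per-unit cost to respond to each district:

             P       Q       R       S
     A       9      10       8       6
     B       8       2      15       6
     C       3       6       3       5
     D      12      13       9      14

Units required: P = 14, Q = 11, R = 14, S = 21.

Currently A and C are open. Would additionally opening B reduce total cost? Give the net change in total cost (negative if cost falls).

Current service cost with {A, C}: 255.
Adding B: each district re-picks its cheapest; new service cost 211, saving 44.
Extra fixed cost: 24. Net change = 24 − 44 = -20.
(Totals: 285 → 265.)

Yes — net change −20 (cost falls by 20).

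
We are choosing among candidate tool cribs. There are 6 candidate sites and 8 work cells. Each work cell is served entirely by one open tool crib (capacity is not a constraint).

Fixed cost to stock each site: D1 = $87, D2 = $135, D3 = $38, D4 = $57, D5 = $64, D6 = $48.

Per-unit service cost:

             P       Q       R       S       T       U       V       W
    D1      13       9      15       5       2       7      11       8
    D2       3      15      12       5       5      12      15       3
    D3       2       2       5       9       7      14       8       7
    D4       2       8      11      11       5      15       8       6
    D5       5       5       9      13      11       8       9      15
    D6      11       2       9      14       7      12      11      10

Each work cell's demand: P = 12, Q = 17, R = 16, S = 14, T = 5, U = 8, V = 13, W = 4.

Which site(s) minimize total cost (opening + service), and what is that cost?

For any fixed open set, each work cell goes to its cheapest open site; total = fixed + service.
{D1, D3}: P→D3 2·12=24, Q→D3 2·17=34, R→D3 5·16=80, S→D1 5·14=70, T→D1 2·5=10, U→D1 7·8=56, V→D3 8·13=104, W→D3 7·4=28. Service 406; fixed 125; total 531.
{D1, D3, D6}: P→D3 2·12=24, Q→D3 2·17=34, R→D3 5·16=80, S→D1 5·14=70, T→D1 2·5=10, U→D1 7·8=56, V→D3 8·13=104, W→D3 7·4=28. Service 406; fixed 173; total 579.
{D3}: service 543 + fixed 38 = 581
{D1, D2, D3, D4, D5, D6}: service 390 + fixed 429 = 819
No other subset beats 531.

Open D1 and D3; minimum total cost 531.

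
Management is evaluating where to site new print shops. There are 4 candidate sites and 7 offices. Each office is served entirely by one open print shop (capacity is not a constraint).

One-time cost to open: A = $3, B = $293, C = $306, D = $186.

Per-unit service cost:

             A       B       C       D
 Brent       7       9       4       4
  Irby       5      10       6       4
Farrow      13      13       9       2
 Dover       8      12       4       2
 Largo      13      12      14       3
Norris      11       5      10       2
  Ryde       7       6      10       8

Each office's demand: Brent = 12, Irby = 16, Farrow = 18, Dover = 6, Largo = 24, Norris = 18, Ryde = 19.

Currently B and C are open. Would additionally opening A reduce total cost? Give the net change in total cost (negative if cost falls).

Yes — net change −13 (cost falls by 13).

Current service cost with {B, C}: 822.
Adding A: each office re-picks its cheapest; new service cost 806, saving 16.
Extra fixed cost: 3. Net change = 3 − 16 = -13.
(Totals: 1421 → 1408.)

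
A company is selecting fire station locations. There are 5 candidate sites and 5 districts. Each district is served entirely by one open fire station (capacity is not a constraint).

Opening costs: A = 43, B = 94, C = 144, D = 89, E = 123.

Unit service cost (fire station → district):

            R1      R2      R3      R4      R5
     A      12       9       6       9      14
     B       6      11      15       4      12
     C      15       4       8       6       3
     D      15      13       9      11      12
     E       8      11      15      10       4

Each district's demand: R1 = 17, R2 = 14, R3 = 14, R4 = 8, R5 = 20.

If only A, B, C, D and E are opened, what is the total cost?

Each district is assigned to its cheapest site among the open ones.
{A, B, C, D, E}: R1→B 6·17=102, R2→C 4·14=56, R3→A 6·14=84, R4→B 4·8=32, R5→C 3·20=60. Service 334; fixed 493; total 827.

Total cost: 827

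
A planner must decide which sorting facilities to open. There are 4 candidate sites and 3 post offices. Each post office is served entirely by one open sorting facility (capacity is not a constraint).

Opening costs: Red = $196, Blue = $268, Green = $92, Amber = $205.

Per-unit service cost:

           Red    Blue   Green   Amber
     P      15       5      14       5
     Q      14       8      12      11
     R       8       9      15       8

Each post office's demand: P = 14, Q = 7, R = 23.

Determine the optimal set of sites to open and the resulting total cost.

For any fixed open set, each post office goes to its cheapest open site; total = fixed + service.
{Amber}: P→Amber 5·14=70, Q→Amber 11·7=77, R→Amber 8·23=184. Service 331; fixed 205; total 536.
{Blue}: P→Blue 5·14=70, Q→Blue 8·7=56, R→Blue 9·23=207. Service 333; fixed 268; total 601.
{Green, Amber}: service 331 + fixed 297 = 628
{Red, Blue, Green, Amber}: service 310 + fixed 761 = 1071
(All 15 nonempty subsets were checked; Amber only is lowest.)

Open Amber only; minimum total cost 536.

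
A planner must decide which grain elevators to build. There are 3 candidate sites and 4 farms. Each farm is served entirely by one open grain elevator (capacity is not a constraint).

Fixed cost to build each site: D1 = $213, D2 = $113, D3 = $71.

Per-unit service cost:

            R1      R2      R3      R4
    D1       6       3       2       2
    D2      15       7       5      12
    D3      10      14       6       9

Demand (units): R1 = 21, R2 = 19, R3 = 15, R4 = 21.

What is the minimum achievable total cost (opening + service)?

For any fixed open set, each farm goes to its cheapest open site; total = fixed + service.
{D1}: R1→D1 6·21=126, R2→D1 3·19=57, R3→D1 2·15=30, R4→D1 2·21=42. Service 255; fixed 213; total 468.
{D1, D3}: R1→D1 6·21=126, R2→D1 3·19=57, R3→D1 2·15=30, R4→D1 2·21=42. Service 255; fixed 284; total 539.
{D1, D2}: service 255 + fixed 326 = 581
{D1, D2, D3}: service 255 + fixed 397 = 652
No other subset beats 468.

Minimum total cost: 468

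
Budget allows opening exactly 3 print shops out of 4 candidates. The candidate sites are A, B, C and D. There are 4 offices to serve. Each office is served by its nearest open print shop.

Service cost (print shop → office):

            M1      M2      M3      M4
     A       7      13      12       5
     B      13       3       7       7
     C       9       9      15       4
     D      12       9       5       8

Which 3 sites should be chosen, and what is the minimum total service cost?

Choose A, B and D; total service cost 20.

With exactly 3 open, each office uses its cheapest among the chosen.
{A, B, D}: M1→A 7, M2→B 3, M3→D 5, M4→A 5. Service cost 20.
{A, B, C}: service cost 21
{B, C, D}: service cost 21
Among all 4 size-3 choices, {A, B, D} is lowest.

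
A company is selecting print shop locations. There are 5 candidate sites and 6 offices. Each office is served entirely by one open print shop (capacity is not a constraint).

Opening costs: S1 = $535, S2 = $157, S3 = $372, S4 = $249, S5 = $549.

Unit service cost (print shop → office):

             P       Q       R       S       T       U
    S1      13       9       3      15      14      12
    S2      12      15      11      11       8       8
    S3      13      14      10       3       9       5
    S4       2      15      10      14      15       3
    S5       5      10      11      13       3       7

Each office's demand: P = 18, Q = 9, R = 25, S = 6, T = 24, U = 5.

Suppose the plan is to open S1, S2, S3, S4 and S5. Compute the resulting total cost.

Total cost: 2159

Each office is assigned to its cheapest site among the open ones.
{S1, S2, S3, S4, S5}: P→S4 2·18=36, Q→S1 9·9=81, R→S1 3·25=75, S→S3 3·6=18, T→S5 3·24=72, U→S4 3·5=15. Service 297; fixed 1862; total 2159.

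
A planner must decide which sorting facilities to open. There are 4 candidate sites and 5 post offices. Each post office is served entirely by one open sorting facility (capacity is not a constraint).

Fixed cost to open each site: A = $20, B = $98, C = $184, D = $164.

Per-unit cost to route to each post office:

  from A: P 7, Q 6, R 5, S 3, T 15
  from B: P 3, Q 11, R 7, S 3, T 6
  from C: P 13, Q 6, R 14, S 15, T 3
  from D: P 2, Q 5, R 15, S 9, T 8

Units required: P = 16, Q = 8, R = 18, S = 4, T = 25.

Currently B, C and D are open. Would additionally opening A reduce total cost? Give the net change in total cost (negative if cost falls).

Yes — net change −16 (cost falls by 16).

Current service cost with {B, C, D}: 285.
Adding A: each post office re-picks its cheapest; new service cost 249, saving 36.
Extra fixed cost: 20. Net change = 20 − 36 = -16.
(Totals: 731 → 715.)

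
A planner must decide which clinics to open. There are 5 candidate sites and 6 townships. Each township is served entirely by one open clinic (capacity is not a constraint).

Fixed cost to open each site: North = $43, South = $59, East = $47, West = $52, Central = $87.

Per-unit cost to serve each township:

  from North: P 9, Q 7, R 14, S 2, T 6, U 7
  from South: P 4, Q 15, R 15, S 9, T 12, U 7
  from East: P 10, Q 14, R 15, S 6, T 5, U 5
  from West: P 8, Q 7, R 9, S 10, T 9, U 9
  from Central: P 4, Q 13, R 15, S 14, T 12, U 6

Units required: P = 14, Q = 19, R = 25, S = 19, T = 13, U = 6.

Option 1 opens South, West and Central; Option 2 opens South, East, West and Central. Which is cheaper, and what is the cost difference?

Option 2 is cheaper by 68.

Option 1: {South, West, Central}: P→South 4·14=56, Q→West 7·19=133, R→West 9·25=225, S→South 9·19=171, T→West 9·13=117, U→Central 6·6=36. Service 738; fixed 198; total 936.
Option 2: {South, East, West, Central}: P→South 4·14=56, Q→West 7·19=133, R→West 9·25=225, S→East 6·19=114, T→East 5·13=65, U→East 5·6=30. Service 623; fixed 245; total 868.
Difference: |936 − 868| = 68.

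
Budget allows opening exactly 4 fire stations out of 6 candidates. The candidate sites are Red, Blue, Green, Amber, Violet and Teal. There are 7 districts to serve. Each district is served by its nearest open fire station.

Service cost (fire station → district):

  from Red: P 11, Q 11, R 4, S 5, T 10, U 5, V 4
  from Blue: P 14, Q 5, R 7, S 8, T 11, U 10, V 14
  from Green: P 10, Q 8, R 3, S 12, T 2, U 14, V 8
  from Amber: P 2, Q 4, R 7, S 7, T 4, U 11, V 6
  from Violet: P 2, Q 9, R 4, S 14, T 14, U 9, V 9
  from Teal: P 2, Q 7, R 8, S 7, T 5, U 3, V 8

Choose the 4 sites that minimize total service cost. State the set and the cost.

Choose Red, Green, Amber and Teal; total service cost 23.

With exactly 4 open, each district uses its cheapest among the chosen.
{Red, Green, Amber, Teal}: P→Amber 2, Q→Amber 4, R→Green 3, S→Red 5, T→Green 2, U→Teal 3, V→Red 4. Service cost 23.
{Red, Blue, Green, Teal}: service cost 24
{Red, Blue, Green, Amber}: service cost 25
Among all 15 size-4 choices, {Red, Green, Amber, Teal} is lowest.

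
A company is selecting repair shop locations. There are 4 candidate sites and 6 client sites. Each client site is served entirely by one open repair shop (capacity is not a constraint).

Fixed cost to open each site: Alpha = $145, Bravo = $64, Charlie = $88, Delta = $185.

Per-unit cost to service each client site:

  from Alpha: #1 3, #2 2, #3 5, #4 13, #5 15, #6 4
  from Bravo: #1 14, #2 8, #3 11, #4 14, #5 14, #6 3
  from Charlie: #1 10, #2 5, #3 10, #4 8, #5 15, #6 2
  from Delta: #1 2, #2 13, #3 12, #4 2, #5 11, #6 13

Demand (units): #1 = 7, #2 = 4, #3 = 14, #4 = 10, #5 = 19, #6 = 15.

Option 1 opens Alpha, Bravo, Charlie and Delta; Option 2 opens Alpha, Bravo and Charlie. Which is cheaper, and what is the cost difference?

Option 2 is cheaper by 61.

Option 1: {Alpha, Bravo, Charlie, Delta}: #1→Delta 2·7=14, #2→Alpha 2·4=8, #3→Alpha 5·14=70, #4→Delta 2·10=20, #5→Delta 11·19=209, #6→Charlie 2·15=30. Service 351; fixed 482; total 833.
Option 2: {Alpha, Bravo, Charlie}: #1→Alpha 3·7=21, #2→Alpha 2·4=8, #3→Alpha 5·14=70, #4→Charlie 8·10=80, #5→Bravo 14·19=266, #6→Charlie 2·15=30. Service 475; fixed 297; total 772.
Difference: |833 − 772| = 61.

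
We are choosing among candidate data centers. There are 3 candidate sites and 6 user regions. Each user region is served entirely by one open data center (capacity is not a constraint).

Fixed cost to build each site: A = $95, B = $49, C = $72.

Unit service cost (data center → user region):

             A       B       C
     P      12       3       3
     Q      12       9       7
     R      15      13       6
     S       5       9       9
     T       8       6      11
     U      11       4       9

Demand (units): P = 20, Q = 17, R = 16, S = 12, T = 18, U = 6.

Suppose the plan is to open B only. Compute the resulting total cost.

Each user region is assigned to its cheapest site among the open ones.
{B}: P→B 3·20=60, Q→B 9·17=153, R→B 13·16=208, S→B 9·12=108, T→B 6·18=108, U→B 4·6=24. Service 661; fixed 49; total 710.

Total cost: 710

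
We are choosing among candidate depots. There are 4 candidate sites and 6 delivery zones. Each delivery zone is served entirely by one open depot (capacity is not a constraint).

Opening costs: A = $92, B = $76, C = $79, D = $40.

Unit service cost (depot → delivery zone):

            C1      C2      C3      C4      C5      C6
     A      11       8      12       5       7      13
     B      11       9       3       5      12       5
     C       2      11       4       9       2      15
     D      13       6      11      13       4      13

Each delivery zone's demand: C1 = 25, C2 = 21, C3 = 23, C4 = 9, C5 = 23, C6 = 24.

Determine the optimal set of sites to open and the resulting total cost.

Open B, C and D; minimum total cost 651.

For any fixed open set, each delivery zone goes to its cheapest open site; total = fixed + service.
{B, C, D}: C1→C 2·25=50, C2→D 6·21=126, C3→B 3·23=69, C4→B 5·9=45, C5→C 2·23=46, C6→B 5·24=120. Service 456; fixed 195; total 651.
{B, C}: C1→C 2·25=50, C2→B 9·21=189, C3→B 3·23=69, C4→B 5·9=45, C5→C 2·23=46, C6→B 5·24=120. Service 519; fixed 155; total 674.
{A, B, C, D}: service 456 + fixed 287 = 743
{D}: service 1225 + fixed 40 = 1265
No other subset beats 651.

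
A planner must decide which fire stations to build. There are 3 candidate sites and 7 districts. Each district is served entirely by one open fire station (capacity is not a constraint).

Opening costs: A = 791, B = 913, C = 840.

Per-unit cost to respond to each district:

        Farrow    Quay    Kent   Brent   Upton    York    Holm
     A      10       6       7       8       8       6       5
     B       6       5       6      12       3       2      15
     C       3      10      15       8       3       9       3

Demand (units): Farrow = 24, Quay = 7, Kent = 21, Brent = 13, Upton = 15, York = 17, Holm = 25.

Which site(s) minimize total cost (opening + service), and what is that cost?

For any fixed open set, each district goes to its cheapest open site; total = fixed + service.
{A}: Farrow→A 10·24=240, Quay→A 6·7=42, Kent→A 7·21=147, Brent→A 8·13=104, Upton→A 8·15=120, York→A 6·17=102, Holm→A 5·25=125. Service 880; fixed 791; total 1671.
{C}: service 834 + fixed 840 = 1674
{B}: Farrow→B 6·24=144, Quay→B 5·7=35, Kent→B 6·21=126, Brent→B 12·13=156, Upton→B 3·15=45, York→B 2·17=34, Holm→B 15·25=375. Service 915; fixed 913; total 1828.
{A, B, C}: Farrow→C 3·24=72, Quay→B 5·7=35, Kent→B 6·21=126, Brent→A 8·13=104, Upton→B 3·15=45, York→B 2·17=34, Holm→C 3·25=75. Service 491; fixed 2544; total 3035.
No other subset beats 1671.

Open A only; minimum total cost 1671.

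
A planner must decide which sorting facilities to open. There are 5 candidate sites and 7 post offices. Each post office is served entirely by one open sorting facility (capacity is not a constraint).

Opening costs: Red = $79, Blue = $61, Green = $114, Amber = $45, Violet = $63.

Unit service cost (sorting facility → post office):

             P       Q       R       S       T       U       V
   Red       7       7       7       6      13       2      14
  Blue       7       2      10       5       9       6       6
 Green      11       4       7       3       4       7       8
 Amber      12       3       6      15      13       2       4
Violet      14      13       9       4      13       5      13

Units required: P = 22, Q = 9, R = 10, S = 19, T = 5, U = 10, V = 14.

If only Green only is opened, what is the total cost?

Each post office is assigned to its cheapest site among the open ones.
{Green}: P→Green 11·22=242, Q→Green 4·9=36, R→Green 7·10=70, S→Green 3·19=57, T→Green 4·5=20, U→Green 7·10=70, V→Green 8·14=112. Service 607; fixed 114; total 721.

Total cost: 721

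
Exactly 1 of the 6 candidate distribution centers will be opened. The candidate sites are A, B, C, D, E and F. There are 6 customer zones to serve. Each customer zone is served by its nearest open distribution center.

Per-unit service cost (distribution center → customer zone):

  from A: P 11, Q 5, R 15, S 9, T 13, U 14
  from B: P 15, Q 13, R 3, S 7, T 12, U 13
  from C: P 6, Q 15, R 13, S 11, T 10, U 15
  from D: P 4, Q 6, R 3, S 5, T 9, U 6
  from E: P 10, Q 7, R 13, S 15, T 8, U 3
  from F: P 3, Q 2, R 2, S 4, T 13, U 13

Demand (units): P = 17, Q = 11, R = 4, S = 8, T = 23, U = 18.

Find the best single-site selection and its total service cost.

With exactly 1 open, each customer zone uses its cheapest among the chosen.
{D}: P→D 4·17=68, Q→D 6·11=66, R→D 3·4=12, S→D 5·8=40, T→D 9·23=207, U→D 6·18=108. Service cost 501.
{F}: service cost 646
{E}: service cost 657
Among all 6 size-1 choices, {D} is lowest.

Choose D only; total service cost 501.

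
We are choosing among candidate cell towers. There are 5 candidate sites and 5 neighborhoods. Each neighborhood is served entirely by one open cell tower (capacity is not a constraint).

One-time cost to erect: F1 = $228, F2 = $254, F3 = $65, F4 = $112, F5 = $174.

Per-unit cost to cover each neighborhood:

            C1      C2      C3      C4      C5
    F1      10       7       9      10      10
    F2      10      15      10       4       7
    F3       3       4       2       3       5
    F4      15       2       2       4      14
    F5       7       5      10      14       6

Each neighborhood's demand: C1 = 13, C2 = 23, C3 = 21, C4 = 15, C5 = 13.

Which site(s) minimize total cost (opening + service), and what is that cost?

Open F3 only; minimum total cost 348.

For any fixed open set, each neighborhood goes to its cheapest open site; total = fixed + service.
{F3}: C1→F3 3·13=39, C2→F3 4·23=92, C3→F3 2·21=42, C4→F3 3·15=45, C5→F3 5·13=65. Service 283; fixed 65; total 348.
{F3, F4}: C1→F3 3·13=39, C2→F4 2·23=46, C3→F3 2·21=42, C4→F3 3·15=45, C5→F3 5·13=65. Service 237; fixed 177; total 414.
{F3, F5}: service 283 + fixed 239 = 522
{F1, F2, F3, F4, F5}: service 237 + fixed 833 = 1070
No other subset beats 348.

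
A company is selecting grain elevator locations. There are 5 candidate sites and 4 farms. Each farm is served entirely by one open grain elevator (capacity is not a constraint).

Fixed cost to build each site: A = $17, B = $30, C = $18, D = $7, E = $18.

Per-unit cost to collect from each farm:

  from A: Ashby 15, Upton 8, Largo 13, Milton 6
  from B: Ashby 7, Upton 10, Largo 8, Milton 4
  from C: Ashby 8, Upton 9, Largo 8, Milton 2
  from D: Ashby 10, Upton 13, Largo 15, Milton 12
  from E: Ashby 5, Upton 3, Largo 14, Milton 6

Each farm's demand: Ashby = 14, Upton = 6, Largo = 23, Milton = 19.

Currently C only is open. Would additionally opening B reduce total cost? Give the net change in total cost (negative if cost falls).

Current service cost with {C}: 388.
Adding B: each farm re-picks its cheapest; new service cost 374, saving 14.
Extra fixed cost: 30. Net change = 30 − 14 = 16.
(Totals: 406 → 422.)

No — net change +16 (cost rises by 16).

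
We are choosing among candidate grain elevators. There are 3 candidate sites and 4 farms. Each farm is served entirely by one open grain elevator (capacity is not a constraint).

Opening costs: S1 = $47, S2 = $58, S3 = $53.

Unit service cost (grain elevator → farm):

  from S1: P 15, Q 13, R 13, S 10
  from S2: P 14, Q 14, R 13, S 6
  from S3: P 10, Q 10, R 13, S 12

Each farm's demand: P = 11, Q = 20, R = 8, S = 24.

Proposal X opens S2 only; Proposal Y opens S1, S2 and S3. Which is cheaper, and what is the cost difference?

Proposal Y is cheaper by 24.

Proposal X: {S2}: P→S2 14·11=154, Q→S2 14·20=280, R→S2 13·8=104, S→S2 6·24=144. Service 682; fixed 58; total 740.
Proposal Y: {S1, S2, S3}: P→S3 10·11=110, Q→S3 10·20=200, R→S1 13·8=104, S→S2 6·24=144. Service 558; fixed 158; total 716.
Difference: |740 − 716| = 24.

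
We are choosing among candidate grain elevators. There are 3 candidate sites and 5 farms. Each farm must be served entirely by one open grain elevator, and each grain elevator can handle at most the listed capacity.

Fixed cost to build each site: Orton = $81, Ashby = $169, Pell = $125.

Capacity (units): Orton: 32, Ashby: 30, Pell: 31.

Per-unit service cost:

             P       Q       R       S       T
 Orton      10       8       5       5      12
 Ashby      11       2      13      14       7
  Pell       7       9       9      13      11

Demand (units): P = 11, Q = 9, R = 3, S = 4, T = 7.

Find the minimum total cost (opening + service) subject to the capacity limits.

Open {Orton, Ashby}: P→Orton 10·11=110, Q→Ashby 2·9=18, R→Orton 5·3=15, S→Orton 5·4=20, T→Ashby 7·7=49.
Loads: Orton carries 18/32, Ashby carries 16/30. Service 212; fixed 250; total 462.
Next best feasible plan costs 467.

Minimum total cost: 462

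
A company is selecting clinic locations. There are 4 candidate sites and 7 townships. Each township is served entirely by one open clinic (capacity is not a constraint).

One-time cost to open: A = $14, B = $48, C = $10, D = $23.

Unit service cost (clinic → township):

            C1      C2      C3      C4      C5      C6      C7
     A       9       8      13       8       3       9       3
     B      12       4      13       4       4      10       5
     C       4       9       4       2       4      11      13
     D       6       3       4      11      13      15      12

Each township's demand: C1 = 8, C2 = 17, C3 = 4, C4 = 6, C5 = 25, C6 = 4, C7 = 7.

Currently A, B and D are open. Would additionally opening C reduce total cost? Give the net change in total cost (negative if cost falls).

Current service cost with {A, B, D}: 271.
Adding C: each township re-picks its cheapest; new service cost 243, saving 28.
Extra fixed cost: 10. Net change = 10 − 28 = -18.
(Totals: 356 → 338.)

Yes — net change −18 (cost falls by 18).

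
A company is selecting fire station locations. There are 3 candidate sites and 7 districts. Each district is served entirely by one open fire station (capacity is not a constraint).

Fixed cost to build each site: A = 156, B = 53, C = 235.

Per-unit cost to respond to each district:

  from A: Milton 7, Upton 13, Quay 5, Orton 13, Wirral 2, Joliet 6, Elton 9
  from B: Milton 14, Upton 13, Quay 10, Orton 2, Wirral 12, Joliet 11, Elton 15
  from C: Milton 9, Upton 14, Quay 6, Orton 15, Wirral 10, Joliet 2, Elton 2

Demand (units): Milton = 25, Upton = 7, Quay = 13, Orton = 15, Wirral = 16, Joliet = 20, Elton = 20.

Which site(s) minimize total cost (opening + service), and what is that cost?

For any fixed open set, each district goes to its cheapest open site; total = fixed + service.
{A, B}: Milton→A 7·25=175, Upton→A 13·7=91, Quay→A 5·13=65, Orton→B 2·15=30, Wirral→A 2·16=32, Joliet→A 6·20=120, Elton→A 9·20=180. Service 693; fixed 209; total 902.
{A, B, C}: Milton→A 7·25=175, Upton→A 13·7=91, Quay→A 5·13=65, Orton→B 2·15=30, Wirral→A 2·16=32, Joliet→C 2·20=40, Elton→C 2·20=40. Service 473; fixed 444; total 917.
{B, C}: service 664 + fixed 288 = 952
{B}: service 1313 + fixed 53 = 1366
No other subset beats 902.

Open A and B; minimum total cost 902.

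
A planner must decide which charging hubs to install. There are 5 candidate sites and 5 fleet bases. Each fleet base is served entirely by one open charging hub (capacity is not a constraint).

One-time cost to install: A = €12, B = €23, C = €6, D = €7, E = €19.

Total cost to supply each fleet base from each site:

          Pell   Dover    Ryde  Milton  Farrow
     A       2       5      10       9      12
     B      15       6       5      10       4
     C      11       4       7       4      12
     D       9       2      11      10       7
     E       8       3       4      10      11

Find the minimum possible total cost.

For any fixed open set, each fleet base goes to its cheapest open site; total = fixed + service.
{C, D}: Pell→D 9, Dover→D 2, Ryde→C 7, Milton→C 4, Farrow→D 7. Service 29; fixed 13; total 42.
{C}: service 38 + fixed 6 = 44
{D}: service 39 + fixed 7 = 46
{A, B, C, D, E}: service 16 + fixed 67 = 83
No other subset beats 42.

Minimum total cost: 42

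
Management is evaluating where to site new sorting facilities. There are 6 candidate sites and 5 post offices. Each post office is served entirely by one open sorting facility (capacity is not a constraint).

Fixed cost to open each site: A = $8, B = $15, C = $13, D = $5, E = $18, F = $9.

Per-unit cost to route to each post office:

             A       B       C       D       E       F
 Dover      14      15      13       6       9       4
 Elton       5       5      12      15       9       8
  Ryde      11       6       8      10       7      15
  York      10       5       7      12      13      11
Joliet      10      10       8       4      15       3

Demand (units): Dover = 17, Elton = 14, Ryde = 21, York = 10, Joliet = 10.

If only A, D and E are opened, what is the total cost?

Total cost: 490

Each post office is assigned to its cheapest site among the open ones.
{A, D, E}: Dover→D 6·17=102, Elton→A 5·14=70, Ryde→E 7·21=147, York→A 10·10=100, Joliet→D 4·10=40. Service 459; fixed 31; total 490.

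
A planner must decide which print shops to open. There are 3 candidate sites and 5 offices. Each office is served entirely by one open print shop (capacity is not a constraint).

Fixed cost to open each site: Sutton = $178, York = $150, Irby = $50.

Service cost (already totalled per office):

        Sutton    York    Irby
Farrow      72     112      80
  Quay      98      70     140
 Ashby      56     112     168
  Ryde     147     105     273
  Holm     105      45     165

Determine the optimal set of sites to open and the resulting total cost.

Open York only; minimum total cost 594.

For any fixed open set, each office goes to its cheapest open site; total = fixed + service.
{York}: Farrow→York 112, Quay→York 70, Ashby→York 112, Ryde→York 105, Holm→York 45. Service 444; fixed 150; total 594.
{York, Irby}: Farrow→Irby 80, Quay→York 70, Ashby→York 112, Ryde→York 105, Holm→York 45. Service 412; fixed 200; total 612.
{Sutton}: service 478 + fixed 178 = 656
{Sutton, York, Irby}: service 348 + fixed 378 = 726
No other subset beats 594.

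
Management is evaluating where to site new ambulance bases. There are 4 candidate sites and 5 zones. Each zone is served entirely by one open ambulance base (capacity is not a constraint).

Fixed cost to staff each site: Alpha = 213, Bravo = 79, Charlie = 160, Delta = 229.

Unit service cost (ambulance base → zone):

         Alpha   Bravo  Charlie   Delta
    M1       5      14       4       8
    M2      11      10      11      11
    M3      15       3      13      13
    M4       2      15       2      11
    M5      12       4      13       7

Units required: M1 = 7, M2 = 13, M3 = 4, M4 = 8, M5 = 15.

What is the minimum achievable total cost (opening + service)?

Minimum total cost: 485

For any fixed open set, each zone goes to its cheapest open site; total = fixed + service.
{Bravo, Charlie}: M1→Charlie 4·7=28, M2→Bravo 10·13=130, M3→Bravo 3·4=12, M4→Charlie 2·8=16, M5→Bravo 4·15=60. Service 246; fixed 239; total 485.
{Bravo}: service 420 + fixed 79 = 499
{Alpha, Bravo}: M1→Alpha 5·7=35, M2→Bravo 10·13=130, M3→Bravo 3·4=12, M4→Alpha 2·8=16, M5→Bravo 4·15=60. Service 253; fixed 292; total 545.
{Alpha, Bravo, Charlie, Delta}: service 246 + fixed 681 = 927
No other subset beats 485.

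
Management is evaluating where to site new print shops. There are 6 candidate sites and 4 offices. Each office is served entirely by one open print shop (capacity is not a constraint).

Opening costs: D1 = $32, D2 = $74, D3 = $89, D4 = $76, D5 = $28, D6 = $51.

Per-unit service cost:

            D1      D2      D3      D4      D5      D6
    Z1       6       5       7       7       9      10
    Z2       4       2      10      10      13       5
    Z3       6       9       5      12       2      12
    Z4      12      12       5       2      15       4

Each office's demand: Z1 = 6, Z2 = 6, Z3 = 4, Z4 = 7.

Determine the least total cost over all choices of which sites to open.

Minimum total cost: 195

For any fixed open set, each office goes to its cheapest open site; total = fixed + service.
{D1, D6}: Z1→D1 6·6=36, Z2→D1 4·6=24, Z3→D1 6·4=24, Z4→D6 4·7=28. Service 112; fixed 83; total 195.
{D5, D6}: service 120 + fixed 79 = 199
{D1}: service 168 + fixed 32 = 200
{D1, D2, D3, D4, D5, D6}: Z1→D2 5·6=30, Z2→D2 2·6=12, Z3→D5 2·4=8, Z4→D4 2·7=14. Service 64; fixed 350; total 414.
No other subset beats 195.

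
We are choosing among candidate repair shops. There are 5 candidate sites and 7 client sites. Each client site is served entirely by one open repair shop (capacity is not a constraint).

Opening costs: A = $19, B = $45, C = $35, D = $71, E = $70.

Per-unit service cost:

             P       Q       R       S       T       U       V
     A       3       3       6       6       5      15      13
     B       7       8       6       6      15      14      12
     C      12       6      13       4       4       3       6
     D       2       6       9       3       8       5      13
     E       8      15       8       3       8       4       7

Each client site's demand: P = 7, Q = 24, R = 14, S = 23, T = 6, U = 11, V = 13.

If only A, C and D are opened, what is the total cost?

Each client site is assigned to its cheapest site among the open ones.
{A, C, D}: P→D 2·7=14, Q→A 3·24=72, R→A 6·14=84, S→D 3·23=69, T→C 4·6=24, U→C 3·11=33, V→C 6·13=78. Service 374; fixed 125; total 499.

Total cost: 499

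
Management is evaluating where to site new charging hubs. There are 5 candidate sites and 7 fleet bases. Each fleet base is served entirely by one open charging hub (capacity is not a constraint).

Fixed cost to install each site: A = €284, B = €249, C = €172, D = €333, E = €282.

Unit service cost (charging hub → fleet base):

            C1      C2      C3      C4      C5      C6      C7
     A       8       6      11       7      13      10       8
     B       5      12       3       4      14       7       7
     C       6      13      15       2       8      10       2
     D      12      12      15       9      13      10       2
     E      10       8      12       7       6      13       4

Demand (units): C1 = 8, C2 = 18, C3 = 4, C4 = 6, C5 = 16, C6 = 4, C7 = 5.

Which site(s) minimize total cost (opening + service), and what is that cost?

Open C only; minimum total cost 704.

For any fixed open set, each fleet base goes to its cheapest open site; total = fixed + service.
{C}: C1→C 6·8=48, C2→C 13·18=234, C3→C 15·4=60, C4→C 2·6=12, C5→C 8·16=128, C6→C 10·4=40, C7→C 2·5=10. Service 532; fixed 172; total 704.
{E}: service 482 + fixed 282 = 764
{B}: C1→B 5·8=40, C2→B 12·18=216, C3→B 3·4=12, C4→B 4·6=24, C5→B 14·16=224, C6→B 7·4=28, C7→B 7·5=35. Service 579; fixed 249; total 828.
{A, B, C, D, E}: service 306 + fixed 1320 = 1626
No other subset beats 704.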